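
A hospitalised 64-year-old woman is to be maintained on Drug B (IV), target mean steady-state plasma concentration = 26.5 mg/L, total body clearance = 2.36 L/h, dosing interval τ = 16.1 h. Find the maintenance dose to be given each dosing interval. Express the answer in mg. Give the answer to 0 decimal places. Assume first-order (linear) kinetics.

At steady state, Dose/τ = Css × CL.
Dose = Css × CL × τ = 26.5 × 2.360 × 16.1 = 1007 mg

1007 mg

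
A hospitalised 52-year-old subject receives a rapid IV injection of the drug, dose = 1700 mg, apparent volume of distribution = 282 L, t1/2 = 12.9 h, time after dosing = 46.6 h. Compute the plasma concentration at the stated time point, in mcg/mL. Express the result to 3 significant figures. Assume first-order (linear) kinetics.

0.493 mcg/mL

C₀ = Dose / Vd = 1700 / 282 = 6.028 mg/L
k = ln2 / t½ = 0.693147 / 12.9 = 0.05373 h⁻¹
C = C₀ · e^(−k·t) = 6.028 × e^(−0.05373 × 46.6)
  = 6.028 × 0.08177 = 0.4929 mg/L
(0.4929 mg/L = 0.4929 mcg/mL)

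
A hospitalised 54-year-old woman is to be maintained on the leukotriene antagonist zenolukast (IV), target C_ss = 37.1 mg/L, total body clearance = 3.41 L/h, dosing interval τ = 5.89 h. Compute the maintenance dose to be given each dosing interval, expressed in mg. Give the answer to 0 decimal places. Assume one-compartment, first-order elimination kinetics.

At steady state, Dose/τ = Css × CL.
Dose = Css × CL × τ = 37.1 × 3.410 × 5.89 = 745.1 mg

745 mg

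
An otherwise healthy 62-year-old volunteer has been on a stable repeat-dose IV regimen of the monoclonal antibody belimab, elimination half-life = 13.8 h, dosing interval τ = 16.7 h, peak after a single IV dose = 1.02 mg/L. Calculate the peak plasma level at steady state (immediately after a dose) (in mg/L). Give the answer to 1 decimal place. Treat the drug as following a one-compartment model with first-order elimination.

k = ln2 / t½ = 0.693147 / 13.8 = 0.05023 h⁻¹
e^(−kτ) = e^(−0.05023 × 16.7) = 0.4322
Accumulation ratio R = 1 / (1 − e^(−kτ)) = 1 / (1 − 0.4322) = 1.761
Steady-state peak = C₀ × R = 1.02 × 1.761 = 1.796 mg/L

1.8 mg/L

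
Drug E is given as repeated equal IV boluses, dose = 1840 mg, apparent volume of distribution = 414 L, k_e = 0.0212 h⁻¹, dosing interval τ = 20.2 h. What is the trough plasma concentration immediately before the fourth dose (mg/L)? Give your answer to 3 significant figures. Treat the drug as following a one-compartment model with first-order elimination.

C₀ per dose = Dose / Vd = 1840 / 414 = 4.444 mg/L
Fraction remaining after one interval: r = e^(−kτ) = e^(−0.02120 × 20.2) = 0.6517
Before dose 4, 3 doses have been given (aged 1τ, 2τ, 3τ).
C_trough = C₀ × (r + r² + … + r^3) = C₀ × r(1−r^3)/(1−r)
        = 4.444 × 0.6517 × (1 − 0.2768) / (1 − 0.6517) = 6.013 mg/L

6.01 mg/L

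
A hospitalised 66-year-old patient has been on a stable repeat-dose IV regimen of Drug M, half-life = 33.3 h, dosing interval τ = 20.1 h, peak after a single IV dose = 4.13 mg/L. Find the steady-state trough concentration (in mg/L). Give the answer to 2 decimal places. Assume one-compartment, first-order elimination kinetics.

7.95 mg/L

k = ln2 / t½ = 0.693147 / 33.3 = 0.02082 h⁻¹
e^(−kτ) = e^(−0.02082 × 20.1) = 0.6580
Accumulation ratio R = 1 / (1 − e^(−kτ)) = 1 / (1 − 0.6580) = 2.924
Steady-state trough = C₀ × R × e^(−kτ) = 4.13 × 2.924 × 0.6580 = 7.946 mg/L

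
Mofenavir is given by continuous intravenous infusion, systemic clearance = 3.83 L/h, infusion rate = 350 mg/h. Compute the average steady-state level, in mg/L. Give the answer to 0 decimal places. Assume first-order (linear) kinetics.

At steady state Css = R₀ / CL = 350 / 3.830 = 91.38 mg/L

91 mg/L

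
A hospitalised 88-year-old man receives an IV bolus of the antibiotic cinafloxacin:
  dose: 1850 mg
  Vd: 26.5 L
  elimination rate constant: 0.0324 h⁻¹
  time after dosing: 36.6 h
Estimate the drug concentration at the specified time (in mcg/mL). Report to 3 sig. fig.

21.3 mcg/mL

C₀ = Dose / Vd = 1850 / 26.5 = 69.81 mg/L
C = C₀ · e^(−k·t) = 69.81 × e^(−0.03240 × 36.6)
  = 69.81 × 0.3055 = 21.33 mg/L
(21.33 mg/L = 21.33 mcg/mL)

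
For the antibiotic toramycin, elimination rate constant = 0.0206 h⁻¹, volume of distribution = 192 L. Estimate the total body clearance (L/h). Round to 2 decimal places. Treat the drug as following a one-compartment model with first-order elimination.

3.96 L/h

CL = k × Vd = 0.0206 × 192 = 3.955 L/h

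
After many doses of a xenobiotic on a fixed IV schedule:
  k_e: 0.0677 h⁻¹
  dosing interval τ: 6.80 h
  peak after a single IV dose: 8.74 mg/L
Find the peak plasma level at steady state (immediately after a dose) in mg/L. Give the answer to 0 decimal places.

24 mg/L

e^(−kτ) = e^(−0.06770 × 6.80) = 0.6311
Accumulation ratio R = 1 / (1 − e^(−kτ)) = 1 / (1 − 0.6311) = 2.711
Steady-state peak = C₀ × R = 8.74 × 2.711 = 23.69 mg/L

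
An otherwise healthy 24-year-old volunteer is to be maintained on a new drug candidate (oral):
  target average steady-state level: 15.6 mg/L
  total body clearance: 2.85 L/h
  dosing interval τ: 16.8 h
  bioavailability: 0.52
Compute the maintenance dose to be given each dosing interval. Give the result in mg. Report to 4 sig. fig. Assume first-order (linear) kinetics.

1436 mg

At steady state, F × (Dose/τ) = Css × CL.
Dose = Css × CL × τ / F = 15.6 × 2.850 × 16.8 / 0.52 = 1436 mg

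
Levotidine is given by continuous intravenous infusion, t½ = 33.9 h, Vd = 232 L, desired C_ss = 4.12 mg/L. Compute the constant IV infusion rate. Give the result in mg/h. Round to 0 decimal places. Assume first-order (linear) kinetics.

20 mg/h

k = ln2 / t½ = 0.693147 / 33.9 = 0.02045 h⁻¹
CL = k × Vd = 0.02045 × 232 = 4.744 L/h
At steady state, infusion rate R₀ = Css × CL = 4.12 × 4.744 = 19.55 mg/h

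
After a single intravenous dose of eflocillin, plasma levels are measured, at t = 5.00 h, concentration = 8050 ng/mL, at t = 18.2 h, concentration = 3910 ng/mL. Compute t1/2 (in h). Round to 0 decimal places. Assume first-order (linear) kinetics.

13 h

k = ln(C₁/C₂) / (t₂ − t₁) = ln(8050/3910) / (18.2 − 5.00)
  = 0.7221 / 13.20 = 0.05470 h⁻¹
t½ = ln2 / k = 0.693147 / 0.05470 = 12.67 h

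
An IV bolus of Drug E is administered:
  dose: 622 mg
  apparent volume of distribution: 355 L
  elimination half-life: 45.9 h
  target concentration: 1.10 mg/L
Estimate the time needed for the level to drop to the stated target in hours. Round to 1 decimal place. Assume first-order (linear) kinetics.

30.8 h

C₀ = Dose / Vd = 622.0 / 355 = 1.752 mg/L
k = ln2 / t½ = 0.693147 / 45.9 = 0.01510 h⁻¹
t = ln(C₀ / C) / k = ln(1.752 / 1.10) / 0.01510
  = ln(1.593) / 0.01510 = 0.4656 / 0.01510 = 30.83 h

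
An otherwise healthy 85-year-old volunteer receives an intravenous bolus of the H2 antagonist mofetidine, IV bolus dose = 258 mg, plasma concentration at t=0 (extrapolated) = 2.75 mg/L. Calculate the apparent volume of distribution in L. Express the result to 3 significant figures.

Vd = Dose / C₀ = 258.0 / 2.75 = 93.82 L

93.8 L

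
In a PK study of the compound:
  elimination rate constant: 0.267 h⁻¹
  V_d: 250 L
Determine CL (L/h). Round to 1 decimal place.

CL = k × Vd = 0.267 × 250 = 66.75 L/h

66.8 L/h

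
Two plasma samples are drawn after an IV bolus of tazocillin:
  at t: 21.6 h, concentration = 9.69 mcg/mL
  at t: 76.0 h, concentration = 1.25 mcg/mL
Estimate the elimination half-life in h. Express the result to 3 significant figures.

18.4 h

k = ln(C₁/C₂) / (t₂ − t₁) = ln(9.69/1.25) / (76.0 − 21.6)
  = 2.048 / 54.40 = 0.03765 h⁻¹
t½ = ln2 / k = 0.693147 / 0.03765 = 18.41 h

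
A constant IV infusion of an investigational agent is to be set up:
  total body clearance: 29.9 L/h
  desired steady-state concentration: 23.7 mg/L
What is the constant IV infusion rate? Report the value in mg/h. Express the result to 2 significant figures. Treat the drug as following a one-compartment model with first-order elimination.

710 mg/h

At steady state, infusion rate R₀ = Css × CL = 23.7 × 29.90 = 708.6 mg/h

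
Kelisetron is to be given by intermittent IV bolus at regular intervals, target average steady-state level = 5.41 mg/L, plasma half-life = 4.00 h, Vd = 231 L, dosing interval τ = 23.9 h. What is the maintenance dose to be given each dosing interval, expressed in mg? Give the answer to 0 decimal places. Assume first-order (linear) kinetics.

k = ln2 / t½ = 0.693147 / 4.00 = 0.1733 h⁻¹
CL = k × Vd = 0.1733 × 231 = 40.03 L/h
At steady state, Dose/τ = Css × CL.
Dose = Css × CL × τ = 5.41 × 40.03 × 23.9 = 5176 mg

5176 mg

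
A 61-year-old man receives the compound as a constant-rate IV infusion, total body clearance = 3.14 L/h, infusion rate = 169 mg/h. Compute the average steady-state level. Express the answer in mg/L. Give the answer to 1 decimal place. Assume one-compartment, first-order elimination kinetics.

53.8 mg/L

At steady state Css = R₀ / CL = 169 / 3.140 = 53.82 mg/L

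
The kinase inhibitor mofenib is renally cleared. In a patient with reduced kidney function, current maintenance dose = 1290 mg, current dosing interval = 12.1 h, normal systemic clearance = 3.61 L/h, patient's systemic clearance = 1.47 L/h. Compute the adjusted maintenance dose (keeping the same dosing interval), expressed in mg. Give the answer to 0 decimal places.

525 mg

To keep the same average steady-state level, dosing rate must scale with clearance.
CL ratio = 1.47 / 3.61 = 0.4072
New dose (same interval) = 1290 × 0.4072 = 525.3 mg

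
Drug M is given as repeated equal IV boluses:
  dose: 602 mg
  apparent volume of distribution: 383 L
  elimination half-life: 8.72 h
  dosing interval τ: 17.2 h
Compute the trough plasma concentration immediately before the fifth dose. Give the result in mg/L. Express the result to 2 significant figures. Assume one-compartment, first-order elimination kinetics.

0.54 mg/L

C₀ per dose = Dose / Vd = 602 / 383 = 1.572 mg/L
k = ln2 / t½ = 0.693147 / 8.72 = 0.07949 h⁻¹
Fraction remaining after one interval: r = e^(−kτ) = e^(−0.07949 × 17.2) = 0.2548
Before dose 5, 4 doses have been given (aged 1τ, 2τ, 3τ, 4τ).
C_trough = C₀ × (r + r² + … + r^4) = C₀ × r(1−r^4)/(1−r)
        = 1.572 × 0.2548 × (1 − 0.004215) / (1 − 0.2548) = 0.5352 mg/L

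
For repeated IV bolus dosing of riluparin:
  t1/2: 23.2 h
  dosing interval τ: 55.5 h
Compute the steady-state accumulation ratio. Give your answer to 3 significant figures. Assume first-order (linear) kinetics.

1.24

k = ln2 / t½ = 0.693147 / 23.2 = 0.02988 h⁻¹
e^(−kτ) = e^(−0.02988 × 55.5) = 0.1905
Accumulation ratio R = 1 / (1 − e^(−kτ)) = 1 / (1 − 0.1905) = 1.235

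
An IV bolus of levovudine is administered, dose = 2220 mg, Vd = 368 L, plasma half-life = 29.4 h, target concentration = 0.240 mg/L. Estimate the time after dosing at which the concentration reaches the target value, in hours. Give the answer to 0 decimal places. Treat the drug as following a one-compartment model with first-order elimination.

C₀ = Dose / Vd = 2220 / 368 = 6.033 mg/L
k = ln2 / t½ = 0.693147 / 29.4 = 0.02358 h⁻¹
t = ln(C₀ / C) / k = ln(6.033 / 0.240) / 0.02358
  = ln(25.14) / 0.02358 = 3.224 / 0.02358 = 136.7 h

137 h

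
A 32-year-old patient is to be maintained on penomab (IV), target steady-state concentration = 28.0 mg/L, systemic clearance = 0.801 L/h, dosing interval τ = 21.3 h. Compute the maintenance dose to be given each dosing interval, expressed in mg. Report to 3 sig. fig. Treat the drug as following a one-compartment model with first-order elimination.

At steady state, Dose/τ = Css × CL.
Dose = Css × CL × τ = 28.0 × 0.8010 × 21.3 = 477.7 mg

478 mg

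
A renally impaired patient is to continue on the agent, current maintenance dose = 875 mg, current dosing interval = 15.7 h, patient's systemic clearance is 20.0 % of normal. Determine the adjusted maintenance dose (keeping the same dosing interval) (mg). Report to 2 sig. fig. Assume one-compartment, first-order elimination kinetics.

180 mg

To keep the same average steady-state level, dosing rate must scale with clearance.
CL ratio = 20.0 / 100 = 0.2000
New dose (same interval) = 875 × 0.2000 = 175.0 mg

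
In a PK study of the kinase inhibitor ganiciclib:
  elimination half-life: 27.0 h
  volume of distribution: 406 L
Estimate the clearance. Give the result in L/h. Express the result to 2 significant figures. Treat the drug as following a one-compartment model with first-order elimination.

k = ln2 / t½ = 0.693147 / 27.0 = 0.02567 h⁻¹
CL = k × Vd = 0.02567 × 406 = 10.42 L/h

10 L/h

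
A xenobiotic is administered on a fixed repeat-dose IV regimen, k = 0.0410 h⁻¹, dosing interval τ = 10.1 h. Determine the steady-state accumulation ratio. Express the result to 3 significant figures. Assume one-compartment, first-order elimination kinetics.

e^(−kτ) = e^(−0.04100 × 10.1) = 0.6609
Accumulation ratio R = 1 / (1 − e^(−kτ)) = 1 / (1 − 0.6609) = 2.949

2.95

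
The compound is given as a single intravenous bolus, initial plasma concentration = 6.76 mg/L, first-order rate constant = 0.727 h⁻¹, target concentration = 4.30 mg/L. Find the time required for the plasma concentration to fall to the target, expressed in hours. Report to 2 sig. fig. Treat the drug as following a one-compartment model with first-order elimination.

0.62 h

t = ln(C₀ / C) / k = ln(6.760 / 4.30) / 0.7270
  = ln(1.572) / 0.7270 = 0.4523 / 0.7270 = 0.6221 h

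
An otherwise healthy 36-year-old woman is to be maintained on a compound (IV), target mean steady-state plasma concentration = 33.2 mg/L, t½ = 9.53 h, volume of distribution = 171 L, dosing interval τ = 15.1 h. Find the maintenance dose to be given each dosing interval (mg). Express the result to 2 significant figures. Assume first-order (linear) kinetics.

k = ln2 / t½ = 0.693147 / 9.53 = 0.07273 h⁻¹
CL = k × Vd = 0.07273 × 171 = 12.44 L/h
At steady state, Dose/τ = Css × CL.
Dose = Css × CL × τ = 33.2 × 12.44 × 15.1 = 6236 mg

6200 mg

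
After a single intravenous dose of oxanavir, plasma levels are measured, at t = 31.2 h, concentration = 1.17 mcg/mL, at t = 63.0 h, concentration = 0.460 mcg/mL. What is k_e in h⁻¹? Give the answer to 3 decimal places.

k = ln(C₁/C₂) / (t₂ − t₁) = ln(1.17/0.460) / (63.0 − 31.2)
  = 0.9335 / 31.80 = 0.02936 h⁻¹

0.029 h⁻¹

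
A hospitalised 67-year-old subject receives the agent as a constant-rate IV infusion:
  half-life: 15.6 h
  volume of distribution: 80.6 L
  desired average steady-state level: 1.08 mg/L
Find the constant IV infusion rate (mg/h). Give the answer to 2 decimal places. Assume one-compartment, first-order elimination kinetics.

3.87 mg/h

k = ln2 / t½ = 0.693147 / 15.6 = 0.04443 h⁻¹
CL = k × Vd = 0.04443 × 80.6 = 3.581 L/h
At steady state, infusion rate R₀ = Css × CL = 1.08 × 3.581 = 3.867 mg/h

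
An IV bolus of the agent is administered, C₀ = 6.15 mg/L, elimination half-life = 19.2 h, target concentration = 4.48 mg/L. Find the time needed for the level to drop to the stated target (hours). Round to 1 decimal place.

k = ln2 / t½ = 0.693147 / 19.2 = 0.03610 h⁻¹
t = ln(C₀ / C) / k = ln(6.150 / 4.48) / 0.03610
  = ln(1.373) / 0.03610 = 0.3170 / 0.03610 = 8.781 h

8.8 h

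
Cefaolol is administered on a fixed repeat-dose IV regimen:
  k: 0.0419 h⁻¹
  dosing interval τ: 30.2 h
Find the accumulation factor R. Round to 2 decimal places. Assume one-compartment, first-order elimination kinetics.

e^(−kτ) = e^(−0.04190 × 30.2) = 0.2821
Accumulation ratio R = 1 / (1 − e^(−kτ)) = 1 / (1 − 0.2821) = 1.393

1.39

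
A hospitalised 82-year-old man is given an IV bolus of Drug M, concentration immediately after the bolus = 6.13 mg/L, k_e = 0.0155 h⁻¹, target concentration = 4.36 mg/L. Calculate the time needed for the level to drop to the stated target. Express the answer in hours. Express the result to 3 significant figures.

22.0 h

t = ln(C₀ / C) / k = ln(6.130 / 4.36) / 0.01550
  = ln(1.406) / 0.01550 = 0.3407 / 0.01550 = 21.98 h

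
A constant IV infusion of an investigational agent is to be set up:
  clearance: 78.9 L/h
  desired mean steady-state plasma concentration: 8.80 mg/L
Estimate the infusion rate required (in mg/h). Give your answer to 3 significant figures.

At steady state, infusion rate R₀ = Css × CL = 8.80 × 78.90 = 694.3 mg/h

694 mg/h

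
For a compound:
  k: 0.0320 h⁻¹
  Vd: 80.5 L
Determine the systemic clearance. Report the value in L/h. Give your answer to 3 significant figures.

2.58 L/h

CL = k × Vd = 0.0320 × 80.5 = 2.576 L/h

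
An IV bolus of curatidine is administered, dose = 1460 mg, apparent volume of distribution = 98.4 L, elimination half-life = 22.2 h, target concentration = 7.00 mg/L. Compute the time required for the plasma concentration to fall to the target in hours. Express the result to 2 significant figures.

24 h

C₀ = Dose / Vd = 1460 / 98.4 = 14.84 mg/L
k = ln2 / t½ = 0.693147 / 22.2 = 0.03122 h⁻¹
t = ln(C₀ / C) / k = ln(14.84 / 7.00) / 0.03122
  = ln(2.120) / 0.03122 = 0.7514 / 0.03122 = 24.07 h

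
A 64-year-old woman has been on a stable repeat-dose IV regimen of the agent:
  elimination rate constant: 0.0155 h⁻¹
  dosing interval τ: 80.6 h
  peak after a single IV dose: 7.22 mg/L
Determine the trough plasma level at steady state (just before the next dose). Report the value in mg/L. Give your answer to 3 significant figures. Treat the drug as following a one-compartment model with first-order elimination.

2.90 mg/L

e^(−kτ) = e^(−0.01550 × 80.6) = 0.2867
Accumulation ratio R = 1 / (1 − e^(−kτ)) = 1 / (1 − 0.2867) = 1.402
Steady-state trough = C₀ × R × e^(−kτ) = 7.22 × 1.402 × 0.2867 = 2.902 mg/L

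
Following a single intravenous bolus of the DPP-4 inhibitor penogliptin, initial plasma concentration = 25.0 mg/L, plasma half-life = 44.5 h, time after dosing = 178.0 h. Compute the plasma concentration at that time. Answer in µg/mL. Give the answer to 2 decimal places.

1.56 µg/mL

k = ln2 / t½ = 0.693147 / 44.5 = 0.01558 h⁻¹
t / t½ = 178.0 / 44.5 = 4 half-lives
C = C₀ × (1/2)^4 = 25.00 × 0.06250 = 1.563 mg/L
(1.563 mg/L = 1.563 µg/mL)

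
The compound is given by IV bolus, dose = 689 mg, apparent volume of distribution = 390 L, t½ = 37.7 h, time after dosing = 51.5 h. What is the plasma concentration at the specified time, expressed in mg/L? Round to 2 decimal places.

0.69 mg/L

C₀ = Dose / Vd = 689.0 / 390 = 1.767 mg/L
k = ln2 / t½ = 0.693147 / 37.7 = 0.01839 h⁻¹
C = C₀ · e^(−k·t) = 1.767 × e^(−0.01839 × 51.5)
  = 1.767 × 0.3879 = 0.6854 mg/L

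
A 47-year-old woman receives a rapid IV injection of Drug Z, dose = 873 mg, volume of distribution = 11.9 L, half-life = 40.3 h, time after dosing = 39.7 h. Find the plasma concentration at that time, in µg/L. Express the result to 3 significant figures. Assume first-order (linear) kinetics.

C₀ = Dose / Vd = 873.0 / 11.9 = 73.36 mg/L
k = ln2 / t½ = 0.693147 / 40.3 = 0.01720 h⁻¹
C = C₀ · e^(−k·t) = 73.36 × e^(−0.01720 × 39.7)
  = 73.36 × 0.5052 = 37.06 mg/L
Convert: 37.06 mg/L × 1000 = 37060 µg/L

37100 µg/L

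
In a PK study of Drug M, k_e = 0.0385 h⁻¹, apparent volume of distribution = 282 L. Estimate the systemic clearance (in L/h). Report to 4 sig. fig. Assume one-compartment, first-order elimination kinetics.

CL = k × Vd = 0.0385 × 282 = 10.86 L/h

10.86 L/h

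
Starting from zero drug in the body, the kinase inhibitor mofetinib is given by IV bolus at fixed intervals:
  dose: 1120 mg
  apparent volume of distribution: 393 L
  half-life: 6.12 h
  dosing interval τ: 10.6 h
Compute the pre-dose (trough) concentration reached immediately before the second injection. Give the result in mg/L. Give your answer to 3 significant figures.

C₀ per dose = Dose / Vd = 1120 / 393 = 2.850 mg/L
k = ln2 / t½ = 0.693147 / 6.12 = 0.1133 h⁻¹
Fraction remaining after one interval: r = e^(−kτ) = e^(−0.1133 × 10.6) = 0.3009
Before dose 2, 1 dose has been given (aged 1τ).
C_trough = C₀ × r = 2.850 × 0.3009 = 0.8576 mg/L

0.858 mg/L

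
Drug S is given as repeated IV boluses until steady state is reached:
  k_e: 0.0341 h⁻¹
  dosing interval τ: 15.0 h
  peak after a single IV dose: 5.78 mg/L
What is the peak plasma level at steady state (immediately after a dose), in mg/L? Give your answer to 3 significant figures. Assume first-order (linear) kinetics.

e^(−kτ) = e^(−0.03410 × 15.0) = 0.5996
Accumulation ratio R = 1 / (1 − e^(−kτ)) = 1 / (1 − 0.5996) = 2.498
Steady-state peak = C₀ × R = 5.78 × 2.498 = 14.44 mg/L

14.4 mg/L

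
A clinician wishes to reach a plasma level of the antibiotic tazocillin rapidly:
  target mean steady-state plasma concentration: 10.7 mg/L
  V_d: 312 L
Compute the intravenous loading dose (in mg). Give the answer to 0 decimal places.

3338 mg

LD = Css × Vd = 10.7 × 312 = 3338 mg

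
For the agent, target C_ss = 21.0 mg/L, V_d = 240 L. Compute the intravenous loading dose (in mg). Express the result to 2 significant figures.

5000 mg

LD = Css × Vd = 21.0 × 240 = 5040 mg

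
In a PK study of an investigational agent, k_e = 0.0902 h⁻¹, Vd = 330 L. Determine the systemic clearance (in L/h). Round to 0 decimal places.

CL = k × Vd = 0.0902 × 330 = 29.77 L/h

30 L/h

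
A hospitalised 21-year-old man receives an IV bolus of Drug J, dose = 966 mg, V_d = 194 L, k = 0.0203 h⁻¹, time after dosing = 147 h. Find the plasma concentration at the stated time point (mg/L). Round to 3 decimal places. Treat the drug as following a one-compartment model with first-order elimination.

0.252 mg/L

C₀ = Dose / Vd = 966.0 / 194 = 4.979 mg/L
C = C₀ · e^(−k·t) = 4.979 × e^(−0.02030 × 147)
  = 4.979 × 0.05059 = 0.2519 mg/L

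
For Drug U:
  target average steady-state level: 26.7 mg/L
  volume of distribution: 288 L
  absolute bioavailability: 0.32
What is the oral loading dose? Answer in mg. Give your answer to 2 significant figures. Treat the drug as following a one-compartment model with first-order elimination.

LD = Css × Vd / F = 26.7 × 288 / 0.32 = 24030 mg

24000 mg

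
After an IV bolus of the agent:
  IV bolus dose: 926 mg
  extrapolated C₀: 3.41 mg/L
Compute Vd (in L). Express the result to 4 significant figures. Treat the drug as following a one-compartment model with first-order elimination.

271.6 L

Vd = Dose / C₀ = 926.0 / 3.41 = 271.6 L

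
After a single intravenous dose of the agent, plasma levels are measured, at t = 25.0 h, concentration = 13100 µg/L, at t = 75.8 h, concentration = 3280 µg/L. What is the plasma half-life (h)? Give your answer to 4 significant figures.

25.43 h

k = ln(C₁/C₂) / (t₂ − t₁) = ln(13100/3280) / (75.8 − 25.0)
  = 1.385 / 50.80 = 0.02726 h⁻¹
t½ = ln2 / k = 0.693147 / 0.02726 = 25.43 h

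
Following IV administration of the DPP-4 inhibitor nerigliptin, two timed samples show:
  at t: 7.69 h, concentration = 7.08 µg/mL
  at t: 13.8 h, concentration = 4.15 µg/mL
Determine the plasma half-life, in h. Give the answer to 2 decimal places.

k = ln(C₁/C₂) / (t₂ − t₁) = ln(7.08/4.15) / (13.8 − 7.69)
  = 0.5342 / 6.110 = 0.08743 h⁻¹
t½ = ln2 / k = 0.693147 / 0.08743 = 7.928 h

7.93 h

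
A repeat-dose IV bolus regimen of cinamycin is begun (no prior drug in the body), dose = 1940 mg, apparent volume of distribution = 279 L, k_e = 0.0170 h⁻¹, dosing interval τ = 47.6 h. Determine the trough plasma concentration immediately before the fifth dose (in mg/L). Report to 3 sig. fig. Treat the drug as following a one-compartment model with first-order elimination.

5.36 mg/L

C₀ per dose = Dose / Vd = 1940 / 279 = 6.953 mg/L
Fraction remaining after one interval: r = e^(−kτ) = e^(−0.01700 × 47.6) = 0.4452
Before dose 5, 4 doses have been given (aged 1τ, 2τ, 3τ, 4τ).
C_trough = C₀ × (r + r² + … + r^4) = C₀ × r(1−r^4)/(1−r)
        = 6.953 × 0.4452 × (1 − 0.03928) / (1 − 0.4452) = 5.360 mg/L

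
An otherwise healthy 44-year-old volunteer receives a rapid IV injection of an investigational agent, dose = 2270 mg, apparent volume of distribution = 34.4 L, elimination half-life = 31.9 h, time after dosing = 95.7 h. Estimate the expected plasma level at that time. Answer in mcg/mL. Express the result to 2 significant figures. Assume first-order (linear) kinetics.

8.2 mcg/mL

C₀ = Dose / Vd = 2270 / 34.4 = 65.99 mg/L
k = ln2 / t½ = 0.693147 / 31.9 = 0.02173 h⁻¹
C = C₀ · e^(−k·t) = 65.99 × e^(−0.02173 × 95.7)
  = 65.99 × 0.1250 = 8.249 mg/L
(8.249 mg/L = 8.249 mcg/mL)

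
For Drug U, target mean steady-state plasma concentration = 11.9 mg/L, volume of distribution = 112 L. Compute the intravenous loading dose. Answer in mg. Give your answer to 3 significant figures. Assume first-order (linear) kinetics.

LD = Css × Vd = 11.9 × 112 = 1333 mg

1330 mg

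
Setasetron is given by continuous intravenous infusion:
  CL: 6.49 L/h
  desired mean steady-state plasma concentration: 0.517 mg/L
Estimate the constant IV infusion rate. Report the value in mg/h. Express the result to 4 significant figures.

At steady state, infusion rate R₀ = Css × CL = 0.517 × 6.490 = 3.355 mg/h

3.355 mg/h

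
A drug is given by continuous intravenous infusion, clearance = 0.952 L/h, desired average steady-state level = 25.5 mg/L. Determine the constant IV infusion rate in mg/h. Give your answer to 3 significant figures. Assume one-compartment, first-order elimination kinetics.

At steady state, infusion rate R₀ = Css × CL = 25.5 × 0.9520 = 24.28 mg/h

24.3 mg/h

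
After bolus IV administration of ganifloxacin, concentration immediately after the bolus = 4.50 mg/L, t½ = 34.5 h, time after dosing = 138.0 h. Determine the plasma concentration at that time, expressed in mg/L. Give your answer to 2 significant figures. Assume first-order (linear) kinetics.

k = ln2 / t½ = 0.693147 / 34.5 = 0.02009 h⁻¹
t / t½ = 138.0 / 34.5 = 4 half-lives
C = C₀ × (1/2)^4 = 4.500 × 0.06250 = 0.2813 mg/L

0.28 mg/L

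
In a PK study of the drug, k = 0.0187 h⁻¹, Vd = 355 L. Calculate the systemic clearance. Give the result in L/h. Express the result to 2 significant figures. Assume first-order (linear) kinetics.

6.6 L/h

CL = k × Vd = 0.0187 × 355 = 6.639 L/h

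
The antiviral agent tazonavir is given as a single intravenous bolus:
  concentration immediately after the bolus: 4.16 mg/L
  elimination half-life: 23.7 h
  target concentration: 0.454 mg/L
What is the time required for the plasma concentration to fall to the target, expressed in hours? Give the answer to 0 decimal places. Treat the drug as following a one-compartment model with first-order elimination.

k = ln2 / t½ = 0.693147 / 23.7 = 0.02925 h⁻¹
t = ln(C₀ / C) / k = ln(4.160 / 0.454) / 0.02925
  = ln(9.163) / 0.02925 = 2.215 / 0.02925 = 75.73 h

76 h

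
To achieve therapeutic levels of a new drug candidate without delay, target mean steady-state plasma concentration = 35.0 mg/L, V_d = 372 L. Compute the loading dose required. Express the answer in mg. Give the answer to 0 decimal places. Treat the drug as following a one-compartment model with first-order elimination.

13020 mg

LD = Css × Vd = 35.0 × 372 = 13020 mg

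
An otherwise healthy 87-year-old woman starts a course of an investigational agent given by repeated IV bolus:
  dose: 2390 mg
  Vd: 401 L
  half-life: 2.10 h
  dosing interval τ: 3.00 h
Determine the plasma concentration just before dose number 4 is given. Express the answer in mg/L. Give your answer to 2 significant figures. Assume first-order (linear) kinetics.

C₀ per dose = Dose / Vd = 2390 / 401 = 5.960 mg/L
k = ln2 / t½ = 0.693147 / 2.10 = 0.3301 h⁻¹
Fraction remaining after one interval: r = e^(−kτ) = e^(−0.3301 × 3.00) = 0.3715
Before dose 4, 3 doses have been given (aged 1τ, 2τ, 3τ).
C_trough = C₀ × (r + r² + … + r^3) = C₀ × r(1−r^3)/(1−r)
        = 5.960 × 0.3715 × (1 − 0.05127) / (1 − 0.3715) = 3.342 mg/L

3.3 mg/L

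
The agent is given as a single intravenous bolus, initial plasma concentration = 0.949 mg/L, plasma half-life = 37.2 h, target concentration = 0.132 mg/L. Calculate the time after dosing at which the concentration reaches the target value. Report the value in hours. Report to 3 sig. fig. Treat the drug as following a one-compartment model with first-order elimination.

106 h

k = ln2 / t½ = 0.693147 / 37.2 = 0.01863 h⁻¹
t = ln(C₀ / C) / k = ln(0.9490 / 0.132) / 0.01863
  = ln(7.189) / 0.01863 = 1.973 / 0.01863 = 105.9 h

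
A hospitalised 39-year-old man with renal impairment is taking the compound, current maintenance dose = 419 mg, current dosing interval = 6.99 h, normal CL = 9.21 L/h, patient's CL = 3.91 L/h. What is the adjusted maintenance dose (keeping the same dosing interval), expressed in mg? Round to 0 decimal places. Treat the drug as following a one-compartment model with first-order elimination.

178 mg

To keep the same average steady-state level, dosing rate must scale with clearance.
CL ratio = 3.91 / 9.21 = 0.4245
New dose (same interval) = 419 × 0.4245 = 177.9 mg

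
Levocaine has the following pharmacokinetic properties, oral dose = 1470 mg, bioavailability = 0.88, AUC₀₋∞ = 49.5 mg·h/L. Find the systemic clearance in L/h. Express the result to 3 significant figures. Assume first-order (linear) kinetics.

26.1 L/h

CL = F·Dose / AUC = 0.88 × 1470 / 49.5 = 26.13 L/h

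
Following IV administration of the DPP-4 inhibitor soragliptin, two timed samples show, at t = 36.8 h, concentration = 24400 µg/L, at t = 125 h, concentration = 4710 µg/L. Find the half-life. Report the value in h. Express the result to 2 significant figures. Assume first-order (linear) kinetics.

k = ln(C₁/C₂) / (t₂ − t₁) = ln(24400/4710) / (125 − 36.8)
  = 1.645 / 88.20 = 0.01865 h⁻¹
t½ = ln2 / k = 0.693147 / 0.01865 = 37.17 h

37 h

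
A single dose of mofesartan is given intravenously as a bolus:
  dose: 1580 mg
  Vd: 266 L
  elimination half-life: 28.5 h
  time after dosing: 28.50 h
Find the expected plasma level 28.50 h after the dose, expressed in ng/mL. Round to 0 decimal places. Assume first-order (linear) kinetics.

2970 ng/mL

C₀ = Dose / Vd = 1580 / 266 = 5.940 mg/L
k = ln2 / t½ = 0.693147 / 28.5 = 0.02432 h⁻¹
t / t½ = 28.50 / 28.5 = 1 half-lives
C = C₀ × (1/2)^1 = 5.940 × 0.5000 = 2.970 mg/L
Convert: 2.970 mg/L × 1000 = 2970 ng/mL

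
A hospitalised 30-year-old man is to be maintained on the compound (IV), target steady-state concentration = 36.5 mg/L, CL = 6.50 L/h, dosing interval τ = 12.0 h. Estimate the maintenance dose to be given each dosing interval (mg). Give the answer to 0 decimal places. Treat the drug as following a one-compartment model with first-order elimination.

2847 mg

At steady state, Dose/τ = Css × CL.
Dose = Css × CL × τ = 36.5 × 6.500 × 12.0 = 2847 mg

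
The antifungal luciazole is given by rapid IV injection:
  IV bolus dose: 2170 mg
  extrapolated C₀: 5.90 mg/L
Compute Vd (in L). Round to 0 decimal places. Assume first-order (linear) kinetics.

368 L

Vd = Dose / C₀ = 2170 / 5.90 = 367.8 L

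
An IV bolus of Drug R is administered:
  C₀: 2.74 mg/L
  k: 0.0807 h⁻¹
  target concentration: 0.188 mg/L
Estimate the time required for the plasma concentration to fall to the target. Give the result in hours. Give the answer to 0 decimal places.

33 h

t = ln(C₀ / C) / k = ln(2.740 / 0.188) / 0.08070
  = ln(14.57) / 0.08070 = 2.679 / 0.08070 = 33.20 h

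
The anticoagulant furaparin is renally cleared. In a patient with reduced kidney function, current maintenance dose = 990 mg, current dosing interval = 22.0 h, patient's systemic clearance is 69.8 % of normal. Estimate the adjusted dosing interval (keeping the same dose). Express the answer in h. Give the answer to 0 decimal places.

32 h

To keep the same average steady-state level, dosing rate must scale with clearance.
CL ratio = 69.8 / 100 = 0.6980
New interval (same dose) = 22.0 / 0.6980 = 31.52 h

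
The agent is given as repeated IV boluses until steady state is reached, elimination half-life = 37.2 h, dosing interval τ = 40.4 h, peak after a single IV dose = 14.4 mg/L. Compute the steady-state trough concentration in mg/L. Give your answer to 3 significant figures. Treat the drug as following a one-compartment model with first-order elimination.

k = ln2 / t½ = 0.693147 / 37.2 = 0.01863 h⁻¹
e^(−kτ) = e^(−0.01863 × 40.4) = 0.4711
Accumulation ratio R = 1 / (1 − e^(−kτ)) = 1 / (1 − 0.4711) = 1.891
Steady-state trough = C₀ × R × e^(−kτ) = 14.4 × 1.891 × 0.4711 = 12.83 mg/L

12.8 mg/L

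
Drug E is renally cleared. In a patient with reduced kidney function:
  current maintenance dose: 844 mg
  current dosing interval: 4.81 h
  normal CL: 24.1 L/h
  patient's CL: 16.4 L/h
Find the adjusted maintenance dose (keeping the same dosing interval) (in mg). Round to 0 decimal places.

574 mg

To keep the same average steady-state level, dosing rate must scale with clearance.
CL ratio = 16.4 / 24.1 = 0.6805
New dose (same interval) = 844 × 0.6805 = 574.3 mg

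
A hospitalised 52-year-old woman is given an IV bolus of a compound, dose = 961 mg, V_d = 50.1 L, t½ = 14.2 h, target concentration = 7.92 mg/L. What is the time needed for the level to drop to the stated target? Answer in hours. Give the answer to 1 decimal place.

18.1 h

C₀ = Dose / Vd = 961.0 / 50.1 = 19.18 mg/L
k = ln2 / t½ = 0.693147 / 14.2 = 0.04881 h⁻¹
t = ln(C₀ / C) / k = ln(19.18 / 7.92) / 0.04881
  = ln(2.422) / 0.04881 = 0.8846 / 0.04881 = 18.12 h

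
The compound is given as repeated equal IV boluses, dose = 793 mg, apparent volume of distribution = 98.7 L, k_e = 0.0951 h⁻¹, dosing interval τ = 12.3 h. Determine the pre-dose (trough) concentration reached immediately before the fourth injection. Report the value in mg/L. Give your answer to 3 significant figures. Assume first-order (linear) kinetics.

3.51 mg/L

C₀ per dose = Dose / Vd = 793 / 98.7 = 8.034 mg/L
Fraction remaining after one interval: r = e^(−kτ) = e^(−0.09510 × 12.3) = 0.3105
Before dose 4, 3 doses have been given (aged 1τ, 2τ, 3τ).
C_trough = C₀ × (r + r² + … + r^3) = C₀ × r(1−r^3)/(1−r)
        = 8.034 × 0.3105 × (1 − 0.02994) / (1 − 0.3105) = 3.510 mg/L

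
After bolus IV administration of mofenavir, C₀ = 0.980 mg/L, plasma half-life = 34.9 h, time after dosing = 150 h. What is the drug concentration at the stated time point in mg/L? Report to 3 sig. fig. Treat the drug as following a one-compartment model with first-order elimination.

k = ln2 / t½ = 0.693147 / 34.9 = 0.01986 h⁻¹
C = C₀ · e^(−k·t) = 0.9800 × e^(−0.01986 × 150)
  = 0.9800 × 0.05084 = 0.04982 mg/L

0.0498 mg/L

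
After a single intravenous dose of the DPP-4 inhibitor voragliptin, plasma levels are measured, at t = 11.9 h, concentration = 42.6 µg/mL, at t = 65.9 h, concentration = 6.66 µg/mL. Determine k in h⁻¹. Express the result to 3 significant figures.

0.0344 h⁻¹

k = ln(C₁/C₂) / (t₂ − t₁) = ln(42.6/6.66) / (65.9 − 11.9)
  = 1.856 / 54.00 = 0.03437 h⁻¹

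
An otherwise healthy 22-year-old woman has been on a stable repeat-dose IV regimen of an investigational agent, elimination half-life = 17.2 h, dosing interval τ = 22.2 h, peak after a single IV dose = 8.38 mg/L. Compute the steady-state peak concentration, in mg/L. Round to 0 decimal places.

14 mg/L

k = ln2 / t½ = 0.693147 / 17.2 = 0.04030 h⁻¹
e^(−kτ) = e^(−0.04030 × 22.2) = 0.4087
Accumulation ratio R = 1 / (1 − e^(−kτ)) = 1 / (1 − 0.4087) = 1.691
Steady-state peak = C₀ × R = 8.38 × 1.691 = 14.17 mg/L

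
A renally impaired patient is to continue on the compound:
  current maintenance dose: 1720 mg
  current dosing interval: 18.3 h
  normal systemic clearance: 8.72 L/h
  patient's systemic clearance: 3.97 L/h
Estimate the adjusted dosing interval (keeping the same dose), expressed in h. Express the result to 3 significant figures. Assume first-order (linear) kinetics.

To keep the same average steady-state level, dosing rate must scale with clearance.
CL ratio = 3.97 / 8.72 = 0.4553
New interval (same dose) = 18.3 / 0.4553 = 40.19 h

40.2 h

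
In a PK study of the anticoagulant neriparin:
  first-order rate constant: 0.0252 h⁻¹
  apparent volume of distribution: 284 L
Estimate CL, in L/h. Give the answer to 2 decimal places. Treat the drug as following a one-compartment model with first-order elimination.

7.16 L/h

CL = k × Vd = 0.0252 × 284 = 7.157 L/h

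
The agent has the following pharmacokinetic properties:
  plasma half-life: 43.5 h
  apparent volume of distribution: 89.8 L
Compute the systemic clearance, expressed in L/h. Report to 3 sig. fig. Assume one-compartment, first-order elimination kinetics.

k = ln2 / t½ = 0.693147 / 43.5 = 0.01593 h⁻¹
CL = k × Vd = 0.01593 × 89.8 = 1.431 L/h

1.43 L/h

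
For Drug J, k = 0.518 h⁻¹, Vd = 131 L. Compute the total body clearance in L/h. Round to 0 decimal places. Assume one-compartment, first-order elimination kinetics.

68 L/h

CL = k × Vd = 0.518 × 131 = 67.86 L/h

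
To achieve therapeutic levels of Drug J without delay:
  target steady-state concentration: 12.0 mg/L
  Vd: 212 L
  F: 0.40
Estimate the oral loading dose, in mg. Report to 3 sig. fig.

LD = Css × Vd / F = 12.0 × 212 / 0.40 = 6360 mg

6360 mg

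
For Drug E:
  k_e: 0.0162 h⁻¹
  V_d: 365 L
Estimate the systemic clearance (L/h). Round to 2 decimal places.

5.91 L/h

CL = k × Vd = 0.0162 × 365 = 5.913 L/h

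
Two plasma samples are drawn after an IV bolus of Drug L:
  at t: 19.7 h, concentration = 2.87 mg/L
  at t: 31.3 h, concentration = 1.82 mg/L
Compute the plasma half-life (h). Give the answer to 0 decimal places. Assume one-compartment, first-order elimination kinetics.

k = ln(C₁/C₂) / (t₂ − t₁) = ln(2.87/1.82) / (31.3 − 19.7)
  = 0.4555 / 11.60 = 0.03927 h⁻¹
t½ = ln2 / k = 0.693147 / 0.03927 = 17.65 h

18 h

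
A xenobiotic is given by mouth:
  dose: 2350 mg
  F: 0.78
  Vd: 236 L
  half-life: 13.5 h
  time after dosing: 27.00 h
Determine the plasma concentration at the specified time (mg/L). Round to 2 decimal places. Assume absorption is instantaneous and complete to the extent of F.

1.94 mg/L

Amount reaching circulation = F × Dose = 0.78 × 2350 = 1833 mg
C₀ = F·Dose / Vd = 1833 / 236 = 7.767 mg/L
k = ln2 / t½ = 0.693147 / 13.5 = 0.05134 h⁻¹
t / t½ = 27.00 / 13.5 = 2 half-lives
C = C₀ × (1/2)^2 = 7.767 × 0.2500 = 1.942 mg/L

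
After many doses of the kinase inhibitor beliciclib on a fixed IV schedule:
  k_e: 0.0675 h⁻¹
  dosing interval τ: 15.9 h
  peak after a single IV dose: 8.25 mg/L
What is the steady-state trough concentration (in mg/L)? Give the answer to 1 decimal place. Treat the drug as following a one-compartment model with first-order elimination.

4.3 mg/L

e^(−kτ) = e^(−0.06750 × 15.9) = 0.3419
Accumulation ratio R = 1 / (1 − e^(−kτ)) = 1 / (1 − 0.3419) = 1.520
Steady-state trough = C₀ × R × e^(−kτ) = 8.25 × 1.520 × 0.3419 = 4.287 mg/L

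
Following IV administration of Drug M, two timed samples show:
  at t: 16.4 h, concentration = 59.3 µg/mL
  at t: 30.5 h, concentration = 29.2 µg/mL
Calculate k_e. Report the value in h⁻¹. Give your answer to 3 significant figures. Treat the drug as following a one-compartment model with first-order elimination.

k = ln(C₁/C₂) / (t₂ − t₁) = ln(59.3/29.2) / (30.5 − 16.4)
  = 0.7084 / 14.10 = 0.05024 h⁻¹

0.0502 h⁻¹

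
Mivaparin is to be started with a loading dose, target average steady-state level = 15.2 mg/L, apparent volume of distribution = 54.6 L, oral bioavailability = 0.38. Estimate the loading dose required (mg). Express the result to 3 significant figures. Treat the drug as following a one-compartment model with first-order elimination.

2180 mg

LD = Css × Vd / F = 15.2 × 54.6 / 0.38 = 2184 mg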